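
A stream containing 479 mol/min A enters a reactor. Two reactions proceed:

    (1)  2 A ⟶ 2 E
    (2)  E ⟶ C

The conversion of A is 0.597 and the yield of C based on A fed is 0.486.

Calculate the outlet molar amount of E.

Conversion of A: A consumed = 2ξ₁ = 0.597 × 479 → ξ₁ = 143 mol/min.
Yield of C: 1ξ₂ / 479 = 0.486 → ξ₂ = 232.8 mol/min.
Outlet amounts (n = n₀ + Σ ν·ξ):
  A: 479 − 2(143) = 193
  E: 0 + 2(143) − 1(232.8) = 53.17
  C: 0 + 1(232.8) = 232.8

53.2 mol/min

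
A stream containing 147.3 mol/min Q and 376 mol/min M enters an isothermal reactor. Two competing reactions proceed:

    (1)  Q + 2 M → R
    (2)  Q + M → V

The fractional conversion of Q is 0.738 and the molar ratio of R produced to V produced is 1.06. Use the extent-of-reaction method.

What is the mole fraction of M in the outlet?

0.589

Conversion of Q: Q consumed = 0.738 × 147.3 = 108.7 mol/min = 1ξ₁ + 1ξ₂.
Selectivity: 1ξ₁ / (1ξ₂) = 1.06 → ξ₁ = 1.06 ξ₂.
Substitute: (1·1.06 + 1) ξ₂ = 108.7 → ξ₂ = 52.77 mol/min, ξ₁ = 55.94 mol/min.
Outlet amounts (n = n₀ + Σ ν·ξ):
  Q: 147.3 − 1(55.94) − 1(52.77) = 38.59
  M: 376 − 2(55.94) − 1(52.77) = 211.4
  R: 0 + 1(55.94) = 55.94
  V: 0 + 1(52.77) = 52.77
Total out = 358.7 mol/min; y_M = 211.4 / 358.7 = 0.5893.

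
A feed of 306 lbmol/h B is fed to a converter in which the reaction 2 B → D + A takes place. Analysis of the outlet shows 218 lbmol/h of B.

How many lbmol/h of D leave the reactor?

44 lbmol/h

For B: n = n₀ − 2ξ → 218 = 306 − 2ξ, giving ξ = 44 lbmol/h.
Outlet amounts (n = n₀ + ν ξ):
  B: 306 − 2(44) = 218
  D: 0 + 1(44) = 44
  A: 0 + 1(44) = 44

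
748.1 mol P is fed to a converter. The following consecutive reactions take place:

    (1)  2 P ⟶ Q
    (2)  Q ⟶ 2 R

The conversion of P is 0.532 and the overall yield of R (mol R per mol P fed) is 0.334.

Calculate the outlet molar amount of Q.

74.1 mol

Conversion of P: P consumed = 2ξ₁ = 0.532 × 748.1 → ξ₁ = 199 mol.
Yield of R: 2ξ₂ / 748.1 = 0.334 → ξ₂ = 124.9 mol.
Outlet amounts (n = n₀ + Σ ν·ξ):
  P: 748.1 − 2(199) = 350.1
  Q: 0 + 1(199) − 1(124.9) = 74.06
  R: 0 + 2(124.9) = 249.9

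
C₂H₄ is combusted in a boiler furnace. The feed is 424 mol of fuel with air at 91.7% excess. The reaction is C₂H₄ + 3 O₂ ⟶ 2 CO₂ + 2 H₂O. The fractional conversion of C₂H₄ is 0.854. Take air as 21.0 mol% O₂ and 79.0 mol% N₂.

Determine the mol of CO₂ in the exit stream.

Stoichiometric O₂ = 3 × 424 = 1272 mol; O₂ fed = 1272 × 1.917 = 2438 mol.
N₂ fed = 2438 × 79/21 = 9173 mol.
Fuel reacted = 0.854 × 424 → ξ = 362.1 mol.
Outlet (n = n₀ + ν ξ):
  C₂H₄: 424 − 1(362.1) = 61.9
  O₂: 2438 − 3(362.1) = 1352
  N₂: 9173 (inert)
  CO₂: 0 + 2(362.1) = 724.2
  H₂O: 0 + 2(362.1) = 724.2

724 mol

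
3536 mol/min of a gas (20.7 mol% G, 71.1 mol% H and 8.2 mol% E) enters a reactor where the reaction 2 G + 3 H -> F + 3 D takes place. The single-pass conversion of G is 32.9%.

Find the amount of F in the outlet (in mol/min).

120 mol/min

G reacted = 0.329 × 732 = 240.8 mol/min; ν_G = −2, so ξ = 240.8/2 = 120.4 mol/min.
Outlet amounts (n = n₀ + ν ξ):
  G: 732 − 2(120.4) = 491.1
  H: 2514 − 3(120.4) = 2153
  F: 0 + 1(120.4) = 120.4
  D: 0 + 3(120.4) = 361.2
  E: 290 (inert)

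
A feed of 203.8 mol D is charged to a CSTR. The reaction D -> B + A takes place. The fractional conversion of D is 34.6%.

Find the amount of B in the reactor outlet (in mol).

D reacted = 0.346 × 203.8 = 70.51 mol; ν_D = −1, so ξ = 70.51/1 = 70.51 mol.
Outlet amounts (n = n₀ + ν ξ):
  D: 203.8 − 1(70.51) = 133.3
  B: 0 + 1(70.51) = 70.51
  A: 0 + 1(70.51) = 70.51

70.5 mol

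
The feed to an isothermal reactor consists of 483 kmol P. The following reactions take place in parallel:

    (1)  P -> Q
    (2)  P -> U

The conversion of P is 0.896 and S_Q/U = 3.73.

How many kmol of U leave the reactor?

91.5 kmol

Conversion of P: P consumed = 0.896 × 483 = 432.8 kmol = 1ξ₁ + 1ξ₂.
Selectivity: 1ξ₁ / (1ξ₂) = 3.73 → ξ₁ = 3.73 ξ₂.
Substitute: (1·3.73 + 1) ξ₂ = 432.8 → ξ₂ = 91.49 kmol, ξ₁ = 341.3 kmol.
Outlet amounts (n = n₀ + Σ ν·ξ):
  P: 483 − 1(341.3) − 1(91.49) = 50.23
  Q: 0 + 1(341.3) = 341.3
  U: 0 + 1(91.49) = 91.49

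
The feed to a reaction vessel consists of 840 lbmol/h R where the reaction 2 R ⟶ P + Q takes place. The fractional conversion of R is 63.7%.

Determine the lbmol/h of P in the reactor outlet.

268 lbmol/h

R reacted = 0.637 × 840 = 535.1 lbmol/h; ν_R = −2, so ξ = 535.1/2 = 267.5 lbmol/h.
Outlet amounts (n = n₀ + ν ξ):
  R: 840 − 2(267.5) = 304.9
  P: 0 + 1(267.5) = 267.5
  Q: 0 + 1(267.5) = 267.5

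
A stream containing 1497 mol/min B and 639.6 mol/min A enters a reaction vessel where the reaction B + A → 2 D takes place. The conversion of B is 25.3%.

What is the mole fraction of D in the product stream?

B reacted = 0.253 × 1497 = 378.7 mol/min; ν_B = −1, so ξ = 378.7/1 = 378.7 mol/min.
Outlet amounts (n = n₀ + ν ξ):
  B: 1497 − 1(378.7) = 1118
  A: 639.6 − 1(378.7) = 260.9
  D: 0 + 2(378.7) = 757.5
Total out = 2137 mol/min; y_D = 757.5 / 2137 = 0.3545.

0.355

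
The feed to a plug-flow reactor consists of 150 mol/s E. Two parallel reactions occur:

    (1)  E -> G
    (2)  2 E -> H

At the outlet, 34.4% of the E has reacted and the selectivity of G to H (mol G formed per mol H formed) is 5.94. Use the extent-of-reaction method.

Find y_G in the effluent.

0.269

Conversion of E: E consumed = 0.344 × 150 = 51.6 mol/s = 1ξ₁ + 2ξ₂.
Selectivity: 1ξ₁ / (1ξ₂) = 5.94 → ξ₁ = 5.94 ξ₂.
Substitute: (1·5.94 + 2) ξ₂ = 51.6 → ξ₂ = 6.499 mol/s, ξ₁ = 38.6 mol/s.
Outlet amounts (n = n₀ + Σ ν·ξ):
  E: 150 − 1(38.6) − 2(6.499) = 98.4
  G: 0 + 1(38.6) = 38.6
  H: 0 + 1(6.499) = 6.499
Total out = 143.5 mol/s; y_G = 38.6 / 143.5 = 0.269.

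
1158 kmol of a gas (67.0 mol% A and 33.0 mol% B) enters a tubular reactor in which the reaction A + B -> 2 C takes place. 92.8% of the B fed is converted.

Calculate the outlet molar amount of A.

421 kmol

B reacted = 0.928 × 382.1 = 354.6 kmol; ν_B = −1, so ξ = 354.6/1 = 354.6 kmol.
Outlet amounts (n = n₀ + ν ξ):
  A: 775.9 − 1(354.6) = 421.2
  B: 382.1 − 1(354.6) = 27.51
  C: 0 + 2(354.6) = 709.3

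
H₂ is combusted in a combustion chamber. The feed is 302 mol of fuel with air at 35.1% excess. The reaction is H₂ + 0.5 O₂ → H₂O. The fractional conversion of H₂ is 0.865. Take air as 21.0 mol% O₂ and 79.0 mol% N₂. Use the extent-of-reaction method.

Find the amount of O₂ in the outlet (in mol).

73.4 mol

Stoichiometric O₂ = 0.5 × 302 = 151 mol; O₂ fed = 151 × 1.351 = 204 mol.
N₂ fed = 204 × 79/21 = 767.4 mol.
Fuel reacted = 0.865 × 302 → ξ = 261.2 mol.
Outlet (n = n₀ + ν ξ):
  H₂: 302 − 1(261.2) = 40.77
  O₂: 204 − 0.5(261.2) = 73.39
  N₂: 767.4 (inert)
  H₂O: 0 + 1(261.2) = 261.2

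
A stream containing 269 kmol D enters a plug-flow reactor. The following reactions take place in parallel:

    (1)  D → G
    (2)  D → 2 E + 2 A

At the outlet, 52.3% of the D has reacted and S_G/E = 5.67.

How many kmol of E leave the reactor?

Conversion of D: D consumed = 0.523 × 269 = 140.7 kmol = 1ξ₁ + 1ξ₂.
Selectivity: 1ξ₁ / (2ξ₂) = 5.67 → ξ₁ = 11.34 ξ₂.
Substitute: (1·11.34 + 1) ξ₂ = 140.7 → ξ₂ = 11.4 kmol, ξ₁ = 129.3 kmol.
Outlet amounts (n = n₀ + Σ ν·ξ):
  D: 269 − 1(129.3) − 1(11.4) = 128.3
  G: 0 + 1(129.3) = 129.3
  E: 0 + 2(11.4) = 22.8
  A: 0 + 2(11.4) = 22.8

22.8 kmol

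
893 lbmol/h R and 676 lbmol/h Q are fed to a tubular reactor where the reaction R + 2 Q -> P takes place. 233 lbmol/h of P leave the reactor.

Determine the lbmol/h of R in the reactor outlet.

For P: n = n₀ + 1ξ → 233 = 0 + 1ξ, giving ξ = 233 lbmol/h.
Outlet amounts (n = n₀ + ν ξ):
  R: 893 − 1(233) = 660
  Q: 676 − 2(233) = 210
  P: 0 + 1(233) = 233

660 lbmol/h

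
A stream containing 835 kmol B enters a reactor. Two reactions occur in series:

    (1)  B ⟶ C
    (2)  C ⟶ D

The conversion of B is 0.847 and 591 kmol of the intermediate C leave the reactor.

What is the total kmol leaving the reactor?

835 kmol

Conversion of B: B consumed = 1ξ₁ = 0.847 × 835 → ξ₁ = 707.2 kmol.
C balance: n_C = 0 + 1ξ₁ − 1ξ₂ = 591 → ξ₂ = (1·707.2 − 591)/1 = 116.2 kmol.
Outlet amounts (n = n₀ + Σ ν·ξ):
  B: 835 − 1(707.2) = 127.8
  C: 0 + 1(707.2) − 1(116.2) = 591
  D: 0 + 1(116.2) = 116.2
Total out = 127.8 + 591 + 116.2 = 835 kmol.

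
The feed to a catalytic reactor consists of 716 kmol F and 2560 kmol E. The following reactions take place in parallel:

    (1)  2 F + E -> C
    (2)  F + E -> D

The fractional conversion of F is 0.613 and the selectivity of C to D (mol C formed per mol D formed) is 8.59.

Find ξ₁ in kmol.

Conversion of F: F consumed = 0.613 × 716 = 438.9 kmol = 2ξ₁ + 1ξ₂.
Selectivity: 1ξ₁ / (1ξ₂) = 8.59 → ξ₁ = 8.59 ξ₂.
Substitute: (2·8.59 + 1) ξ₂ = 438.9 → ξ₂ = 24.14 kmol, ξ₁ = 207.4 kmol.
Outlet amounts (n = n₀ + Σ ν·ξ):
  F: 716 − 2(207.4) − 1(24.14) = 277.1
  E: 2560 − 1(207.4) − 1(24.14) = 2328
  C: 0 + 1(207.4) = 207.4
  D: 0 + 1(24.14) = 24.14

ξ₁ = 207 kmol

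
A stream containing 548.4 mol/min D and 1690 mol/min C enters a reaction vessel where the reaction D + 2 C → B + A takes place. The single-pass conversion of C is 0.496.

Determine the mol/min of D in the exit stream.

129 mol/min

C reacted = 0.496 × 1690 = 838.2 mol/min; ν_C = −2, so ξ = 838.2/2 = 419.1 mol/min.
Outlet amounts (n = n₀ + ν ξ):
  D: 548.4 − 1(419.1) = 129.3
  C: 1690 − 2(419.1) = 851.8
  B: 0 + 1(419.1) = 419.1
  A: 0 + 1(419.1) = 419.1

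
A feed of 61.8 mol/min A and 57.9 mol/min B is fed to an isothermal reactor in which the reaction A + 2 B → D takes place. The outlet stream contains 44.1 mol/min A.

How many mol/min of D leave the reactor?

17.7 mol/min

For A: n = n₀ − 1ξ → 44.1 = 61.8 − 1ξ, giving ξ = 17.7 mol/min.
Outlet amounts (n = n₀ + ν ξ):
  A: 61.8 − 1(17.7) = 44.1
  B: 57.9 − 2(17.7) = 22.5
  D: 0 + 1(17.7) = 17.7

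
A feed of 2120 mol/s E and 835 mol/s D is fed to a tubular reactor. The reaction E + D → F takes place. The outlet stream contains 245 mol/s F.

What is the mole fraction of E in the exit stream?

0.692

For F: n = n₀ + 1ξ → 245 = 0 + 1ξ, giving ξ = 245 mol/s.
Outlet amounts (n = n₀ + ν ξ):
  E: 2120 − 1(245) = 1875
  D: 835 − 1(245) = 590
  F: 0 + 1(245) = 245
Total out = 2710 mol/s; y_E = 1875 / 2710 = 0.6919.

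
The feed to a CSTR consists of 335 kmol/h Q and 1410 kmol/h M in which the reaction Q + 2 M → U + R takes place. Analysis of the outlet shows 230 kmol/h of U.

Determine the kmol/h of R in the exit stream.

230 kmol/h

For U: n = n₀ + 1ξ → 230 = 0 + 1ξ, giving ξ = 230 kmol/h.
Outlet amounts (n = n₀ + ν ξ):
  Q: 335 − 1(230) = 105
  M: 1410 − 2(230) = 950
  U: 0 + 1(230) = 230
  R: 0 + 1(230) = 230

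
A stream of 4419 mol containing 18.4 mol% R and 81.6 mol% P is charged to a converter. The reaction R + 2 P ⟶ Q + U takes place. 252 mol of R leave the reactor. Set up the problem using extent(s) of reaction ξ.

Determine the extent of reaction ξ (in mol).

ξ = 561 mol

For R: n = n₀ − 1ξ → 252 = 813.1 − 1ξ, giving ξ = 561.1 mol.
Outlet amounts (n = n₀ + ν ξ):
  R: 813.1 − 1(561.1) = 252
  P: 3606 − 2(561.1) = 2484
  Q: 0 + 1(561.1) = 561.1
  U: 0 + 1(561.1) = 561.1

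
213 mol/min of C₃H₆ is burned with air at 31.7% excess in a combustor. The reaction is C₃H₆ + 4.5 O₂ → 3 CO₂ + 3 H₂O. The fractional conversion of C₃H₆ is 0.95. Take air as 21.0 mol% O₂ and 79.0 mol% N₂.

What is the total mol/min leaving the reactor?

6330 mol/min

Stoichiometric O₂ = 4.5 × 213 = 958.5 mol/min; O₂ fed = 958.5 × 1.317 = 1262 mol/min.
N₂ fed = 1262 × 79/21 = 4749 mol/min.
Fuel reacted = 0.95 × 213 → ξ = 202.3 mol/min.
Outlet (n = n₀ + ν ξ):
  C₃H₆: 213 − 1(202.3) = 10.65
  O₂: 1262 − 4.5(202.3) = 351.8
  N₂: 4749 (inert)
  CO₂: 0 + 3(202.3) = 607
  H₂O: 0 + 3(202.3) = 607
Total out = 10.65 + 351.8 + 4749 + 607 + 607 = 6325 mol/min.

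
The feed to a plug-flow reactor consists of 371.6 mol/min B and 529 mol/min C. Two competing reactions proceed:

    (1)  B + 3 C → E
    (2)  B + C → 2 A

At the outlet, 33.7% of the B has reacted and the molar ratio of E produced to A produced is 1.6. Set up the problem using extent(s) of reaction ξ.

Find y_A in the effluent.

0.0971

Conversion of B: B consumed = 0.337 × 371.6 = 125.2 mol/min = 1ξ₁ + 1ξ₂.
Selectivity: 1ξ₁ / (2ξ₂) = 1.6 → ξ₁ = 3.2 ξ₂.
Substitute: (1·3.2 + 1) ξ₂ = 125.2 → ξ₂ = 29.82 mol/min, ξ₁ = 95.41 mol/min.
Outlet amounts (n = n₀ + Σ ν·ξ):
  B: 371.6 − 1(95.41) − 1(29.82) = 246.4
  C: 529 − 3(95.41) − 1(29.82) = 212.9
  E: 0 + 1(95.41) = 95.41
  A: 0 + 2(29.82) = 59.63
Total out = 614.4 mol/min; y_A = 59.63 / 614.4 = 0.09706.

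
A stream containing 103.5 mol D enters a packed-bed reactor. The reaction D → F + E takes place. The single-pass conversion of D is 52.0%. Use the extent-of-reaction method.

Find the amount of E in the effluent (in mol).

D reacted = 0.52 × 103.5 = 53.82 mol; ν_D = −1, so ξ = 53.82/1 = 53.82 mol.
Outlet amounts (n = n₀ + ν ξ):
  D: 103.5 − 1(53.82) = 49.68
  F: 0 + 1(53.82) = 53.82
  E: 0 + 1(53.82) = 53.82

53.8 mol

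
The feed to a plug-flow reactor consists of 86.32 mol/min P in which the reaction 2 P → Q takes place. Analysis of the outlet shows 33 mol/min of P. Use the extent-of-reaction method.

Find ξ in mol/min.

ξ = 26.7 mol/min

For P: n = n₀ − 2ξ → 33 = 86.32 − 2ξ, giving ξ = 26.66 mol/min.
Outlet amounts (n = n₀ + ν ξ):
  P: 86.32 − 2(26.66) = 33
  Q: 0 + 1(26.66) = 26.66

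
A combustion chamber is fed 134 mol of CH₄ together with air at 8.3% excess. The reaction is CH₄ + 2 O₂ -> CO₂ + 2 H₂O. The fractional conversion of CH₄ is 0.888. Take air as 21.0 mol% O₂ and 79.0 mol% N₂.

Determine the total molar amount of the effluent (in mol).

1520 mol

Stoichiometric O₂ = 2 × 134 = 268 mol; O₂ fed = 268 × 1.083 = 290.2 mol.
N₂ fed = 290.2 × 79/21 = 1092 mol.
Fuel reacted = 0.888 × 134 → ξ = 119 mol.
Outlet (n = n₀ + ν ξ):
  CH₄: 134 − 1(119) = 15.01
  O₂: 290.2 − 2(119) = 52.26
  N₂: 1092 (inert)
  CO₂: 0 + 1(119) = 119
  H₂O: 0 + 2(119) = 238
Total out = 15.01 + 52.26 + 1092 + 119 + 238 = 1516 mol.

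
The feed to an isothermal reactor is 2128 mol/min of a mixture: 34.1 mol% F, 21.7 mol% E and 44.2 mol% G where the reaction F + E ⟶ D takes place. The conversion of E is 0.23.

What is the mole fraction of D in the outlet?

0.0525

E reacted = 0.23 × 461.8 = 106.2 mol/min; ν_E = −1, so ξ = 106.2/1 = 106.2 mol/min.
Outlet amounts (n = n₀ + ν ξ):
  F: 725.6 − 1(106.2) = 619.4
  E: 461.8 − 1(106.2) = 355.6
  D: 0 + 1(106.2) = 106.2
  G: 940.6 (inert)
Total out = 2022 mol/min; y_D = 106.2 / 2022 = 0.05253.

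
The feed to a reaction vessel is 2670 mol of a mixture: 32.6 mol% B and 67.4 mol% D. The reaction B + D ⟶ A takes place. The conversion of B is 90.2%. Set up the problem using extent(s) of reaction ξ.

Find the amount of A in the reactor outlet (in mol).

B reacted = 0.902 × 870.4 = 785.1 mol; ν_B = −1, so ξ = 785.1/1 = 785.1 mol.
Outlet amounts (n = n₀ + ν ξ):
  B: 870.4 − 1(785.1) = 85.3
  D: 1800 − 1(785.1) = 1014
  A: 0 + 1(785.1) = 785.1

785 mol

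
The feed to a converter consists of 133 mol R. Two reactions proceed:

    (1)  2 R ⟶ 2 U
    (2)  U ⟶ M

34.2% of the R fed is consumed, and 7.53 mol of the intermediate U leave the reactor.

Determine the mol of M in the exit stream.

38 mol

Conversion of R: R consumed = 2ξ₁ = 0.342 × 133 → ξ₁ = 22.74 mol.
U balance: n_U = 0 + 2ξ₁ − 1ξ₂ = 7.53 → ξ₂ = (2·22.74 − 7.53)/1 = 37.96 mol.
Outlet amounts (n = n₀ + Σ ν·ξ):
  R: 133 − 2(22.74) = 87.51
  U: 0 + 2(22.74) − 1(37.96) = 7.53
  M: 0 + 1(37.96) = 37.96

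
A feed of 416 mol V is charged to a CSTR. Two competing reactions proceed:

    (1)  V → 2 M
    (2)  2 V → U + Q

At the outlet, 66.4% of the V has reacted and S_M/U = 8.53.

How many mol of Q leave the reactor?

44.1 mol

Conversion of V: V consumed = 0.664 × 416 = 276.2 mol = 1ξ₁ + 2ξ₂.
Selectivity: 2ξ₁ / (1ξ₂) = 8.53 → ξ₁ = 4.265 ξ₂.
Substitute: (1·4.265 + 2) ξ₂ = 276.2 → ξ₂ = 44.09 mol, ξ₁ = 188 mol.
Outlet amounts (n = n₀ + Σ ν·ξ):
  V: 416 − 1(188) − 2(44.09) = 139.8
  M: 0 + 2(188) = 376.1
  U: 0 + 1(44.09) = 44.09
  Q: 0 + 1(44.09) = 44.09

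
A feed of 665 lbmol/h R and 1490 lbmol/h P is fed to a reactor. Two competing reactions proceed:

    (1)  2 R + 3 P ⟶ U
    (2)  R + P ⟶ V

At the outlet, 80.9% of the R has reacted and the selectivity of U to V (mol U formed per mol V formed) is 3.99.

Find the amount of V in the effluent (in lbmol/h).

59.9 lbmol/h

Conversion of R: R consumed = 0.809 × 665 = 538 lbmol/h = 2ξ₁ + 1ξ₂.
Selectivity: 1ξ₁ / (1ξ₂) = 3.99 → ξ₁ = 3.99 ξ₂.
Substitute: (2·3.99 + 1) ξ₂ = 538 → ξ₂ = 59.91 lbmol/h, ξ₁ = 239 lbmol/h.
Outlet amounts (n = n₀ + Σ ν·ξ):
  R: 665 − 2(239) − 1(59.91) = 127
  P: 1490 − 3(239) − 1(59.91) = 713
  U: 0 + 1(239) = 239
  V: 0 + 1(59.91) = 59.91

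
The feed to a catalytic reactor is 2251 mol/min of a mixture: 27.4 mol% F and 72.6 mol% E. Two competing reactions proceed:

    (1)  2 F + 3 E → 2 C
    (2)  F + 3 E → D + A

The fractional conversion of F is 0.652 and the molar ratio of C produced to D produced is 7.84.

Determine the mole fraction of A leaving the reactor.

0.028

Conversion of F: F consumed = 0.652 × 616.8 = 402.1 mol/min = 2ξ₁ + 1ξ₂.
Selectivity: 2ξ₁ / (1ξ₂) = 7.84 → ξ₁ = 3.92 ξ₂.
Substitute: (2·3.92 + 1) ξ₂ = 402.1 → ξ₂ = 45.49 mol/min, ξ₁ = 178.3 mol/min.
Outlet amounts (n = n₀ + Σ ν·ξ):
  F: 616.8 − 2(178.3) − 1(45.49) = 214.6
  E: 1634 − 3(178.3) − 3(45.49) = 962.8
  C: 0 + 2(178.3) = 356.6
  D: 0 + 1(45.49) = 45.49
  A: 0 + 1(45.49) = 45.49
Total out = 1625 mol/min; y_A = 45.49 / 1625 = 0.02799.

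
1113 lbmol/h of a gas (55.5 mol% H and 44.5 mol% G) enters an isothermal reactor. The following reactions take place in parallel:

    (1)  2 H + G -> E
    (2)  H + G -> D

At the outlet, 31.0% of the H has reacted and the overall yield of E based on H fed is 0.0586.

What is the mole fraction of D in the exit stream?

0.129

Yield of E: 1ξ₁ / 617.7 = 0.0586 → ξ₁ = 36.2 lbmol/h.
Conversion of H: 2ξ₁ + 1ξ₂ = 0.31 × 617.7 = 191.5 → ξ₂ = 119.1 lbmol/h.
Outlet amounts (n = n₀ + Σ ν·ξ):
  H: 617.7 − 2(36.2) − 1(119.1) = 426.2
  G: 495.3 − 1(36.2) − 1(119.1) = 340
  E: 0 + 1(36.2) = 36.2
  D: 0 + 1(119.1) = 119.1
Total out = 921.5 lbmol/h; y_D = 119.1 / 921.5 = 0.1292.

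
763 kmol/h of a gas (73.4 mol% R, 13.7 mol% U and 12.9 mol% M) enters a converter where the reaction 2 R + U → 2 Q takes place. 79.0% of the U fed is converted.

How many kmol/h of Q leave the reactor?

165 kmol/h

U reacted = 0.79 × 104.5 = 82.58 kmol/h; ν_U = −1, so ξ = 82.58/1 = 82.58 kmol/h.
Outlet amounts (n = n₀ + ν ξ):
  R: 560 − 2(82.58) = 394.9
  U: 104.5 − 1(82.58) = 21.95
  Q: 0 + 2(82.58) = 165.2
  M: 98.43 (inert)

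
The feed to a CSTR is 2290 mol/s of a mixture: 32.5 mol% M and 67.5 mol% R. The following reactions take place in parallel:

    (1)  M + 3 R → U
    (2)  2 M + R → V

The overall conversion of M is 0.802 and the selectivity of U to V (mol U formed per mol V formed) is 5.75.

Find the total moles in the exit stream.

807 mol/s

Conversion of M: M consumed = 0.802 × 744.2 = 596.9 mol/s = 1ξ₁ + 2ξ₂.
Selectivity: 1ξ₁ / (1ξ₂) = 5.75 → ξ₁ = 5.75 ξ₂.
Substitute: (1·5.75 + 2) ξ₂ = 596.9 → ξ₂ = 77.02 mol/s, ξ₁ = 442.9 mol/s.
Outlet amounts (n = n₀ + Σ ν·ξ):
  M: 744.2 − 1(442.9) − 2(77.02) = 147.4
  R: 1546 − 3(442.9) − 1(77.02) = 140.2
  U: 0 + 1(442.9) = 442.9
  V: 0 + 1(77.02) = 77.02
Total out = 147.4 + 140.2 + 442.9 + 77.02 = 807.4 mol/s.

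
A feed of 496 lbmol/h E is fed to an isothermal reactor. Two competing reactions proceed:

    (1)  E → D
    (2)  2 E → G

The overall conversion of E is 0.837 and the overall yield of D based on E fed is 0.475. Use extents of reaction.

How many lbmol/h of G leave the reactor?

89.8 lbmol/h

Yield of D: 1ξ₁ / 496 = 0.475 → ξ₁ = 235.6 lbmol/h.
Conversion of E: 1ξ₁ + 2ξ₂ = 0.837 × 496 = 415.2 → ξ₂ = 89.78 lbmol/h.
Outlet amounts (n = n₀ + Σ ν·ξ):
  E: 496 − 1(235.6) − 2(89.78) = 80.85
  D: 0 + 1(235.6) = 235.6
  G: 0 + 1(89.78) = 89.78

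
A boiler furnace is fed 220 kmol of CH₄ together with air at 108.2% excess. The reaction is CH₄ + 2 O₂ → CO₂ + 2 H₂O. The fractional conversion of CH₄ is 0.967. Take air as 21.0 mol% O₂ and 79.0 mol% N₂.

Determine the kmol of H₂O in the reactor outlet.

Stoichiometric O₂ = 2 × 220 = 440 kmol; O₂ fed = 440 × 2.082 = 916.1 kmol.
N₂ fed = 916.1 × 79/21 = 3446 kmol.
Fuel reacted = 0.967 × 220 → ξ = 212.7 kmol.
Outlet (n = n₀ + ν ξ):
  CH₄: 220 − 1(212.7) = 7.26
  O₂: 916.1 − 2(212.7) = 490.6
  N₂: 3446 (inert)
  CO₂: 0 + 1(212.7) = 212.7
  H₂O: 0 + 2(212.7) = 425.5

425 kmol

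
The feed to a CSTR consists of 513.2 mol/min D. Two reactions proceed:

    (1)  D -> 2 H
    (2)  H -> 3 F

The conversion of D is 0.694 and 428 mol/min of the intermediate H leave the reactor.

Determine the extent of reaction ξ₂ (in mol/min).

ξ₂ = 284 mol/min

Conversion of D: D consumed = 1ξ₁ = 0.694 × 513.2 → ξ₁ = 356.2 mol/min.
H balance: n_H = 0 + 2ξ₁ − 1ξ₂ = 428 → ξ₂ = (2·356.2 − 428)/1 = 284.3 mol/min.
Outlet amounts (n = n₀ + Σ ν·ξ):
  D: 513.2 − 1(356.2) = 157
  H: 0 + 2(356.2) − 1(284.3) = 428
  F: 0 + 3(284.3) = 853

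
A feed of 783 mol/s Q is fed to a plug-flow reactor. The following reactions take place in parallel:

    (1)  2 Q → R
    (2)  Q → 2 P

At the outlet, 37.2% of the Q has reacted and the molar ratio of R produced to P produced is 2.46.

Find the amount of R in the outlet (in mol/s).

Conversion of Q: Q consumed = 0.372 × 783 = 291.3 mol/s = 2ξ₁ + 1ξ₂.
Selectivity: 1ξ₁ / (2ξ₂) = 2.46 → ξ₁ = 4.92 ξ₂.
Substitute: (2·4.92 + 1) ξ₂ = 291.3 → ξ₂ = 26.87 mol/s, ξ₁ = 132.2 mol/s.
Outlet amounts (n = n₀ + Σ ν·ξ):
  Q: 783 − 2(132.2) − 1(26.87) = 491.7
  R: 0 + 1(132.2) = 132.2
  P: 0 + 2(26.87) = 53.74

132 mol/s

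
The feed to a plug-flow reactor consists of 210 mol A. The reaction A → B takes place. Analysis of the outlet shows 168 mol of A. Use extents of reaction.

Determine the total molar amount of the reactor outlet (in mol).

For A: n = n₀ − 1ξ → 168 = 210 − 1ξ, giving ξ = 42 mol.
Outlet amounts (n = n₀ + ν ξ):
  A: 210 − 1(42) = 168
  B: 0 + 1(42) = 42
Total out = 168 + 42 = 210 mol.

210 mol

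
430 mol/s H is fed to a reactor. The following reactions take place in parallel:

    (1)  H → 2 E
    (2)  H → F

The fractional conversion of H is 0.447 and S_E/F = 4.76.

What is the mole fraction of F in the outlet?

Conversion of H: H consumed = 0.447 × 430 = 192.2 mol/s = 1ξ₁ + 1ξ₂.
Selectivity: 2ξ₁ / (1ξ₂) = 4.76 → ξ₁ = 2.38 ξ₂.
Substitute: (1·2.38 + 1) ξ₂ = 192.2 → ξ₂ = 56.87 mol/s, ξ₁ = 135.3 mol/s.
Outlet amounts (n = n₀ + Σ ν·ξ):
  H: 430 − 1(135.3) − 1(56.87) = 237.8
  E: 0 + 2(135.3) = 270.7
  F: 0 + 1(56.87) = 56.87
Total out = 565.3 mol/s; y_F = 56.87 / 565.3 = 0.1006.

0.101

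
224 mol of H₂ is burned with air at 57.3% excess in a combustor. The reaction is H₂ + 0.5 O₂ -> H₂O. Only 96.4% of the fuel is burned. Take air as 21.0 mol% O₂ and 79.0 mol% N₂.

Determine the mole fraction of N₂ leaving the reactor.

0.694

Stoichiometric O₂ = 0.5 × 224 = 112 mol; O₂ fed = 112 × 1.573 = 176.2 mol.
N₂ fed = 176.2 × 79/21 = 662.8 mol.
Fuel reacted = 0.964 × 224 → ξ = 215.9 mol.
Outlet (n = n₀ + ν ξ):
  H₂: 224 − 1(215.9) = 8.064
  O₂: 176.2 − 0.5(215.9) = 68.21
  N₂: 662.8 (inert)
  H₂O: 0 + 1(215.9) = 215.9
Total out = 955 mol; y_N₂ = 662.8 / 955 = 0.694.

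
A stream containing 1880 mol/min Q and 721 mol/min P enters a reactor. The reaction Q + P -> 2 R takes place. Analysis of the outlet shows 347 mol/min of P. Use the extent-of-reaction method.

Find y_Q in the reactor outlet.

For P: n = n₀ − 1ξ → 347 = 721 − 1ξ, giving ξ = 374 mol/min.
Outlet amounts (n = n₀ + ν ξ):
  Q: 1880 − 1(374) = 1506
  P: 721 − 1(374) = 347
  R: 0 + 2(374) = 748
Total out = 2601 mol/min; y_Q = 1506 / 2601 = 0.579.

0.579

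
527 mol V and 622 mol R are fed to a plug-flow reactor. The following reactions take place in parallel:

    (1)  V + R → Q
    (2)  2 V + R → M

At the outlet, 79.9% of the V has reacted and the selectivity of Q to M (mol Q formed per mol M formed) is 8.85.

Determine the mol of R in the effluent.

240 mol

Conversion of V: V consumed = 0.799 × 527 = 421.1 mol = 1ξ₁ + 2ξ₂.
Selectivity: 1ξ₁ / (1ξ₂) = 8.85 → ξ₁ = 8.85 ξ₂.
Substitute: (1·8.85 + 2) ξ₂ = 421.1 → ξ₂ = 38.81 mol, ξ₁ = 343.5 mol.
Outlet amounts (n = n₀ + Σ ν·ξ):
  V: 527 − 1(343.5) − 2(38.81) = 105.9
  R: 622 − 1(343.5) − 1(38.81) = 239.7
  Q: 0 + 1(343.5) = 343.5
  M: 0 + 1(38.81) = 38.81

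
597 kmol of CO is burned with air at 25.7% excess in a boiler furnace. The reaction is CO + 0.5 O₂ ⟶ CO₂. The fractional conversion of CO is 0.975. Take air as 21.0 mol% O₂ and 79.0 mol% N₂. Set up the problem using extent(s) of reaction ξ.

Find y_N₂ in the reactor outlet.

Stoichiometric O₂ = 0.5 × 597 = 298.5 kmol; O₂ fed = 298.5 × 1.257 = 375.2 kmol.
N₂ fed = 375.2 × 79/21 = 1412 kmol.
Fuel reacted = 0.975 × 597 → ξ = 582.1 kmol.
Outlet (n = n₀ + ν ξ):
  CO: 597 − 1(582.1) = 14.93
  O₂: 375.2 − 0.5(582.1) = 84.18
  N₂: 1412 (inert)
  CO₂: 0 + 1(582.1) = 582.1
Total out = 2093 kmol; y_N₂ = 1412 / 2093 = 0.6745.

0.674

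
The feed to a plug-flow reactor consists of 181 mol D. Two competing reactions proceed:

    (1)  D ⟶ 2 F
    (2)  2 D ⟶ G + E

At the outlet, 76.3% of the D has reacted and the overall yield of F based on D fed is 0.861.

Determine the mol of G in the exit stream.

Yield of F: 2ξ₁ / 181 = 0.861 → ξ₁ = 77.92 mol.
Conversion of D: 1ξ₁ + 2ξ₂ = 0.763 × 181 = 138.1 → ξ₂ = 30.09 mol.
Outlet amounts (n = n₀ + Σ ν·ξ):
  D: 181 − 1(77.92) − 2(30.09) = 42.9
  F: 0 + 2(77.92) = 155.8
  G: 0 + 1(30.09) = 30.09
  E: 0 + 1(30.09) = 30.09

30.1 mol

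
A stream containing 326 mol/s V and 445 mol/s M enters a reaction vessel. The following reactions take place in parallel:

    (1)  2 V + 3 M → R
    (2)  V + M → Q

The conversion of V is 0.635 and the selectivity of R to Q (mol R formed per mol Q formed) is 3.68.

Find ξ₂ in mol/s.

Conversion of V: V consumed = 0.635 × 326 = 207 mol/s = 2ξ₁ + 1ξ₂.
Selectivity: 1ξ₁ / (1ξ₂) = 3.68 → ξ₁ = 3.68 ξ₂.
Substitute: (2·3.68 + 1) ξ₂ = 207 → ξ₂ = 24.76 mol/s, ξ₁ = 91.12 mol/s.
Outlet amounts (n = n₀ + Σ ν·ξ):
  V: 326 − 2(91.12) − 1(24.76) = 119
  M: 445 − 3(91.12) − 1(24.76) = 146.9
  R: 0 + 1(91.12) = 91.12
  Q: 0 + 1(24.76) = 24.76

ξ₂ = 24.8 mol/s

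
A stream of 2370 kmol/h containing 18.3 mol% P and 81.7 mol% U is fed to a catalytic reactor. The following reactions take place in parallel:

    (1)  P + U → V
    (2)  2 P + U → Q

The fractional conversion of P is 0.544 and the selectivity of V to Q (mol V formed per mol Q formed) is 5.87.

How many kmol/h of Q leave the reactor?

30 kmol/h

Conversion of P: P consumed = 0.544 × 433.7 = 235.9 kmol/h = 1ξ₁ + 2ξ₂.
Selectivity: 1ξ₁ / (1ξ₂) = 5.87 → ξ₁ = 5.87 ξ₂.
Substitute: (1·5.87 + 2) ξ₂ = 235.9 → ξ₂ = 29.98 kmol/h, ξ₁ = 176 kmol/h.
Outlet amounts (n = n₀ + Σ ν·ξ):
  P: 433.7 − 1(176) − 2(29.98) = 197.8
  U: 1936 − 1(176) − 1(29.98) = 1730
  V: 0 + 1(176) = 176
  Q: 0 + 1(29.98) = 29.98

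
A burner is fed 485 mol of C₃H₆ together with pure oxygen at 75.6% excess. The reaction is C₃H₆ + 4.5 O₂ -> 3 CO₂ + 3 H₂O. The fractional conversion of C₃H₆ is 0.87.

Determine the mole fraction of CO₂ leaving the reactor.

Stoichiometric O₂ = 4.5 × 485 = 2182 mol; O₂ fed = 2182 × 1.756 = 3832 mol.
Fuel reacted = 0.87 × 485 → ξ = 421.9 mol.
Outlet (n = n₀ + ν ξ):
  C₃H₆: 485 − 1(421.9) = 63.05
  O₂: 3832 − 4.5(421.9) = 1934
  CO₂: 0 + 3(421.9) = 1266
  H₂O: 0 + 3(421.9) = 1266
Total out = 4528 mol; y_CO₂ = 1266 / 4528 = 0.2795.

0.28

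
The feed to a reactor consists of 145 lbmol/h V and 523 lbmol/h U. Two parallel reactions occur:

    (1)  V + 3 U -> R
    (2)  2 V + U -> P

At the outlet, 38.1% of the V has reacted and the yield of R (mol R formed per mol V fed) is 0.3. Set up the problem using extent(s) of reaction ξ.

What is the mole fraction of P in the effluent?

0.0112

Yield of R: 1ξ₁ / 145 = 0.3 → ξ₁ = 43.5 lbmol/h.
Conversion of V: 1ξ₁ + 2ξ₂ = 0.381 × 145 = 55.24 → ξ₂ = 5.872 lbmol/h.
Outlet amounts (n = n₀ + Σ ν·ξ):
  V: 145 − 1(43.5) − 2(5.872) = 89.75
  U: 523 − 3(43.5) − 1(5.872) = 386.6
  R: 0 + 1(43.5) = 43.5
  P: 0 + 1(5.872) = 5.872
Total out = 525.8 lbmol/h; y_P = 5.872 / 525.8 = 0.01117.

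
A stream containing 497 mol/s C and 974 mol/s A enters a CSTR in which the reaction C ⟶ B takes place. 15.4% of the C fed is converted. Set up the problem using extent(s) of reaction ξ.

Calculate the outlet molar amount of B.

C reacted = 0.154 × 497 = 76.54 mol/s; ν_C = −1, so ξ = 76.54/1 = 76.54 mol/s.
Outlet amounts (n = n₀ + ν ξ):
  C: 497 − 1(76.54) = 420.5
  B: 0 + 1(76.54) = 76.54
  A: 974 (inert)

76.5 mol/s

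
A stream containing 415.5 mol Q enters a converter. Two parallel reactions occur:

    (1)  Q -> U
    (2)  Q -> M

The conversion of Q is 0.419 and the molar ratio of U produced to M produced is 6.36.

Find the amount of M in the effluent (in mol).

23.7 mol

Conversion of Q: Q consumed = 0.419 × 415.5 = 174.1 mol = 1ξ₁ + 1ξ₂.
Selectivity: 1ξ₁ / (1ξ₂) = 6.36 → ξ₁ = 6.36 ξ₂.
Substitute: (1·6.36 + 1) ξ₂ = 174.1 → ξ₂ = 23.65 mol, ξ₁ = 150.4 mol.
Outlet amounts (n = n₀ + Σ ν·ξ):
  Q: 415.5 − 1(150.4) − 1(23.65) = 241.4
  U: 0 + 1(150.4) = 150.4
  M: 0 + 1(23.65) = 23.65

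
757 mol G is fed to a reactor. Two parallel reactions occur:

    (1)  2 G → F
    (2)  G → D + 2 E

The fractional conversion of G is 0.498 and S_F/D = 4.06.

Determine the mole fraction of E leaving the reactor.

0.123

Conversion of G: G consumed = 0.498 × 757 = 377 mol = 2ξ₁ + 1ξ₂.
Selectivity: 1ξ₁ / (1ξ₂) = 4.06 → ξ₁ = 4.06 ξ₂.
Substitute: (2·4.06 + 1) ξ₂ = 377 → ξ₂ = 41.34 mol, ξ₁ = 167.8 mol.
Outlet amounts (n = n₀ + Σ ν·ξ):
  G: 757 − 2(167.8) − 1(41.34) = 380
  F: 0 + 1(167.8) = 167.8
  D: 0 + 1(41.34) = 41.34
  E: 0 + 2(41.34) = 82.67
Total out = 671.8 mol; y_E = 82.67 / 671.8 = 0.1231.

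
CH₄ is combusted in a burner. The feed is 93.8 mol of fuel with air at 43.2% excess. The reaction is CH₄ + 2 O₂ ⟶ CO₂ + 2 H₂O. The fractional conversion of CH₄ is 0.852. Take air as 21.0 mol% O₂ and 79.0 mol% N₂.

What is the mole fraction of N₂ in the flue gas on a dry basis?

0.833

Stoichiometric O₂ = 2 × 93.8 = 187.6 mol; O₂ fed = 187.6 × 1.432 = 268.6 mol.
N₂ fed = 268.6 × 79/21 = 1011 mol.
Fuel reacted = 0.852 × 93.8 → ξ = 79.92 mol.
Outlet (n = n₀ + ν ξ):
  CH₄: 93.8 − 1(79.92) = 13.88
  O₂: 268.6 − 2(79.92) = 108.8
  N₂: 1011 (inert)
  CO₂: 0 + 1(79.92) = 79.92
  H₂O: 0 + 2(79.92) = 159.8
Dry total = 1213 mol; y_N₂ (dry) = 1011 / 1213 = 0.833.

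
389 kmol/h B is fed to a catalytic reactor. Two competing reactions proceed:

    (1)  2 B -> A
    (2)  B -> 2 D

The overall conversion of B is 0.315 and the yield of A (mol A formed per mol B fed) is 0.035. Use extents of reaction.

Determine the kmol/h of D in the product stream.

Yield of A: 1ξ₁ / 389 = 0.035 → ξ₁ = 13.62 kmol/h.
Conversion of B: 2ξ₁ + 1ξ₂ = 0.315 × 389 = 122.5 → ξ₂ = 95.3 kmol/h.
Outlet amounts (n = n₀ + Σ ν·ξ):
  B: 389 − 2(13.62) − 1(95.3) = 266.5
  A: 0 + 1(13.62) = 13.62
  D: 0 + 2(95.3) = 190.6

191 kmol/h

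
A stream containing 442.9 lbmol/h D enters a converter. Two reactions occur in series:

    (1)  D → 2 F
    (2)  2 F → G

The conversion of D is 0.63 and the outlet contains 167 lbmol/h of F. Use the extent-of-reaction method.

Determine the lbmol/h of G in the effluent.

196 lbmol/h

Conversion of D: D consumed = 1ξ₁ = 0.63 × 442.9 → ξ₁ = 279 lbmol/h.
F balance: n_F = 0 + 2ξ₁ − 2ξ₂ = 167 → ξ₂ = (2·279 − 167)/2 = 195.5 lbmol/h.
Outlet amounts (n = n₀ + Σ ν·ξ):
  D: 442.9 − 1(279) = 163.9
  F: 0 + 2(279) − 2(195.5) = 167
  G: 0 + 1(195.5) = 195.5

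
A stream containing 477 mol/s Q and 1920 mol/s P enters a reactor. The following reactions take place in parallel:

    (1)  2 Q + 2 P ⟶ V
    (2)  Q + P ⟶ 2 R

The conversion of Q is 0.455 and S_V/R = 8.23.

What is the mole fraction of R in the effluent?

Conversion of Q: Q consumed = 0.455 × 477 = 217 mol/s = 2ξ₁ + 1ξ₂.
Selectivity: 1ξ₁ / (2ξ₂) = 8.23 → ξ₁ = 16.46 ξ₂.
Substitute: (2·16.46 + 1) ξ₂ = 217 → ξ₂ = 6.398 mol/s, ξ₁ = 105.3 mol/s.
Outlet amounts (n = n₀ + Σ ν·ξ):
  Q: 477 − 2(105.3) − 1(6.398) = 260
  P: 1920 − 2(105.3) − 1(6.398) = 1703
  V: 0 + 1(105.3) = 105.3
  R: 0 + 2(6.398) = 12.8
Total out = 2081 mol/s; y_R = 12.8 / 2081 = 0.006149.

0.00615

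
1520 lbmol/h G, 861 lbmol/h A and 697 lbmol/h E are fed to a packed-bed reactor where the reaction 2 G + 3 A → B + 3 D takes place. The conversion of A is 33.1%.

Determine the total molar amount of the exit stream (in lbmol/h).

2980 lbmol/h

A reacted = 0.331 × 861 = 285 lbmol/h; ν_A = −3, so ξ = 285/3 = 95 lbmol/h.
Outlet amounts (n = n₀ + ν ξ):
  G: 1520 − 2(95) = 1330
  A: 861 − 3(95) = 576
  B: 0 + 1(95) = 95
  D: 0 + 3(95) = 285
  E: 697 (inert)
Total out = 1330 + 576 + 95 + 285 + 697 = 2983 lbmol/h.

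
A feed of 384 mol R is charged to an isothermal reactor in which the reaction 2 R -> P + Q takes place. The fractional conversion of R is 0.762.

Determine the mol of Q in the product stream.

R reacted = 0.762 × 384 = 292.6 mol; ν_R = −2, so ξ = 292.6/2 = 146.3 mol.
Outlet amounts (n = n₀ + ν ξ):
  R: 384 − 2(146.3) = 91.39
  P: 0 + 1(146.3) = 146.3
  Q: 0 + 1(146.3) = 146.3

146 mol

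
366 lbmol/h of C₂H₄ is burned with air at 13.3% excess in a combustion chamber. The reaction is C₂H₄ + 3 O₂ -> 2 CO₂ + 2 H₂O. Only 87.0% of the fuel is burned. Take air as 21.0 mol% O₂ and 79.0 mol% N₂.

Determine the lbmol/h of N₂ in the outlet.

4680 lbmol/h

Stoichiometric O₂ = 3 × 366 = 1098 lbmol/h; O₂ fed = 1098 × 1.133 = 1244 lbmol/h.
N₂ fed = 1244 × 79/21 = 4680 lbmol/h.
Fuel reacted = 0.87 × 366 → ξ = 318.4 lbmol/h.
Outlet (n = n₀ + ν ξ):
  C₂H₄: 366 − 1(318.4) = 47.58
  O₂: 1244 − 3(318.4) = 288.8
  N₂: 4680 (inert)
  CO₂: 0 + 2(318.4) = 636.8
  H₂O: 0 + 2(318.4) = 636.8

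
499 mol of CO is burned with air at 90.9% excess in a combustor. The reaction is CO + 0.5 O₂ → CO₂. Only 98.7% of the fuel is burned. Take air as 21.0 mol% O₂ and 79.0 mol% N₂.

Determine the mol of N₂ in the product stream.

Stoichiometric O₂ = 0.5 × 499 = 249.5 mol; O₂ fed = 249.5 × 1.909 = 476.3 mol.
N₂ fed = 476.3 × 79/21 = 1792 mol.
Fuel reacted = 0.987 × 499 → ξ = 492.5 mol.
Outlet (n = n₀ + ν ξ):
  CO: 499 − 1(492.5) = 6.487
  O₂: 476.3 − 0.5(492.5) = 230
  N₂: 1792 (inert)
  CO₂: 0 + 1(492.5) = 492.5

1790 mol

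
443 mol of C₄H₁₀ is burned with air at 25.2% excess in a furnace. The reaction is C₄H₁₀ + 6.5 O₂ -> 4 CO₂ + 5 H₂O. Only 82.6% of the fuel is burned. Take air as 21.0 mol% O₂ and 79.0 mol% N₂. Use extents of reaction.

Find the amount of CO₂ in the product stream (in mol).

Stoichiometric O₂ = 6.5 × 443 = 2880 mol; O₂ fed = 2880 × 1.252 = 3605 mol.
N₂ fed = 3605 × 79/21 = 13560 mol.
Fuel reacted = 0.826 × 443 → ξ = 365.9 mol.
Outlet (n = n₀ + ν ξ):
  C₄H₁₀: 443 − 1(365.9) = 77.08
  O₂: 3605 − 6.5(365.9) = 1227
  N₂: 13560 (inert)
  CO₂: 0 + 4(365.9) = 1464
  H₂O: 0 + 5(365.9) = 1830

1460 mol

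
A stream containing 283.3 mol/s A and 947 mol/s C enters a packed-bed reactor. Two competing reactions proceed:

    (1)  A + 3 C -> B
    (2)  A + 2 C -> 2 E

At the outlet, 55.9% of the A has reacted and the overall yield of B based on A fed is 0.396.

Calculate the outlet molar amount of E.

92.4 mol/s

Yield of B: 1ξ₁ / 283.3 = 0.396 → ξ₁ = 112.2 mol/s.
Conversion of A: 1ξ₁ + 1ξ₂ = 0.559 × 283.3 = 158.4 → ξ₂ = 46.18 mol/s.
Outlet amounts (n = n₀ + Σ ν·ξ):
  A: 283.3 − 1(112.2) − 1(46.18) = 124.9
  C: 947 − 3(112.2) − 2(46.18) = 518.1
  B: 0 + 1(112.2) = 112.2
  E: 0 + 2(46.18) = 92.36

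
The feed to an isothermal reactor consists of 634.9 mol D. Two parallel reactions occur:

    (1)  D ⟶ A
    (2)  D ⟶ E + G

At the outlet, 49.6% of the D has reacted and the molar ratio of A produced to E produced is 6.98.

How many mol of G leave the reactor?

39.5 mol

Conversion of D: D consumed = 0.496 × 634.9 = 314.9 mol = 1ξ₁ + 1ξ₂.
Selectivity: 1ξ₁ / (1ξ₂) = 6.98 → ξ₁ = 6.98 ξ₂.
Substitute: (1·6.98 + 1) ξ₂ = 314.9 → ξ₂ = 39.46 mol, ξ₁ = 275.4 mol.
Outlet amounts (n = n₀ + Σ ν·ξ):
  D: 634.9 − 1(275.4) − 1(39.46) = 320
  A: 0 + 1(275.4) = 275.4
  E: 0 + 1(39.46) = 39.46
  G: 0 + 1(39.46) = 39.46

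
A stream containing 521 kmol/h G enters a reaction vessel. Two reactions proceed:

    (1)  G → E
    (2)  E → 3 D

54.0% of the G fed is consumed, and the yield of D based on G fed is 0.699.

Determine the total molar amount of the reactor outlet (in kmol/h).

764 kmol/h

Conversion of G: G consumed = 1ξ₁ = 0.54 × 521 → ξ₁ = 281.3 kmol/h.
Yield of D: 3ξ₂ / 521 = 0.699 → ξ₂ = 121.4 kmol/h.
Outlet amounts (n = n₀ + Σ ν·ξ):
  G: 521 − 1(281.3) = 239.7
  E: 0 + 1(281.3) − 1(121.4) = 159.9
  D: 0 + 3(121.4) = 364.2
Total out = 239.7 + 159.9 + 364.2 = 763.8 kmol/h.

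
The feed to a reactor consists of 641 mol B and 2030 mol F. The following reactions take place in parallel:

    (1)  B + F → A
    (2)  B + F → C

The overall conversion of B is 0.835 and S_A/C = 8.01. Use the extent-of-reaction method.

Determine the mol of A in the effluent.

476 mol

Conversion of B: B consumed = 0.835 × 641 = 535.2 mol = 1ξ₁ + 1ξ₂.
Selectivity: 1ξ₁ / (1ξ₂) = 8.01 → ξ₁ = 8.01 ξ₂.
Substitute: (1·8.01 + 1) ξ₂ = 535.2 → ξ₂ = 59.4 mol, ξ₁ = 475.8 mol.
Outlet amounts (n = n₀ + Σ ν·ξ):
  B: 641 − 1(475.8) − 1(59.4) = 105.8
  F: 2030 − 1(475.8) − 1(59.4) = 1495
  A: 0 + 1(475.8) = 475.8
  C: 0 + 1(59.4) = 59.4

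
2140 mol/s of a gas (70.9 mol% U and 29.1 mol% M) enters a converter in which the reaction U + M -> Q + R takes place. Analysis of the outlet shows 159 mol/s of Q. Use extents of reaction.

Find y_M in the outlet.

0.217

For Q: n = n₀ + 1ξ → 159 = 0 + 1ξ, giving ξ = 159 mol/s.
Outlet amounts (n = n₀ + ν ξ):
  U: 1517 − 1(159) = 1358
  M: 622.7 − 1(159) = 463.7
  Q: 0 + 1(159) = 159
  R: 0 + 1(159) = 159
Total out = 2140 mol/s; y_M = 463.7 / 2140 = 0.2167.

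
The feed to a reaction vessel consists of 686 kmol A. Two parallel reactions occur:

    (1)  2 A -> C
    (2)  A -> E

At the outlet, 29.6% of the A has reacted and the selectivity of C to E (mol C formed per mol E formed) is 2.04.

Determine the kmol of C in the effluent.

81.5 kmol

Conversion of A: A consumed = 0.296 × 686 = 203.1 kmol = 2ξ₁ + 1ξ₂.
Selectivity: 1ξ₁ / (1ξ₂) = 2.04 → ξ₁ = 2.04 ξ₂.
Substitute: (2·2.04 + 1) ξ₂ = 203.1 → ξ₂ = 39.97 kmol, ξ₁ = 81.54 kmol.
Outlet amounts (n = n₀ + Σ ν·ξ):
  A: 686 − 2(81.54) − 1(39.97) = 482.9
  C: 0 + 1(81.54) = 81.54
  E: 0 + 1(39.97) = 39.97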